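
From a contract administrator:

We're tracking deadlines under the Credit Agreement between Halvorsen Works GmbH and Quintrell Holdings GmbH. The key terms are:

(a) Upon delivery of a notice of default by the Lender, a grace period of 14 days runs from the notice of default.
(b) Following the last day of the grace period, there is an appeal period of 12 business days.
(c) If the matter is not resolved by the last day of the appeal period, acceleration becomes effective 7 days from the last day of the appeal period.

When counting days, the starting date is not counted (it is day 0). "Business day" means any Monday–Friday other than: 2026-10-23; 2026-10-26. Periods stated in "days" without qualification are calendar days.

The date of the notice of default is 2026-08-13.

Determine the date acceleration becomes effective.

Adding 14 calendar days to 2026-08-13 gives 2026-08-27, which is the last day of the grace period.
From Thursday, 2026-08-27, 12 business days (Aug 28, Aug 31, Sep 1, Sep 2, …, Sep 10, Sep 11, Sep 14, skipping weekends) brings us to Monday, 2026-09-14, which is the last day of the appeal period.
Adding 7 calendar days to 2026-09-14 gives 2026-09-21, which is the date acceleration becomes effective.

2026-09-21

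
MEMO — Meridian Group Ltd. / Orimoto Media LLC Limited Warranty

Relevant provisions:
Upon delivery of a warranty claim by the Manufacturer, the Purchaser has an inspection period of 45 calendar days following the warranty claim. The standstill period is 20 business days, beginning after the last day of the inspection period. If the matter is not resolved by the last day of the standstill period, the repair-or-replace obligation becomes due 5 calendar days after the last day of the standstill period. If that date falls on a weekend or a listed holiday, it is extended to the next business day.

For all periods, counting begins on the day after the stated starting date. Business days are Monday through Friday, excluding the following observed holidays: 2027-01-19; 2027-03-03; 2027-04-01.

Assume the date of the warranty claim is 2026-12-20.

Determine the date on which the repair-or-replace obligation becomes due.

Adding 45 calendar days to 2026-12-20 gives 2027-02-03, which is the last day of the inspection period.
The last day of the standstill period: counting 20 business days from Wednesday, 2027-02-03 (Feb 4, Feb 5, Feb 8, Feb 9, …, Mar 1, Mar 2, Mar 4, skipping weekends and the listed holiday on Mar 3) reaches Thursday, 2027-03-04.
Adding 5 calendar days to 2027-03-04 gives 2027-03-09, which is the date on which the repair-or-replace obligation becomes due. 2027-03-09 is a Tuesday and is not a listed holiday, so no roll-forward applies.

2027-03-09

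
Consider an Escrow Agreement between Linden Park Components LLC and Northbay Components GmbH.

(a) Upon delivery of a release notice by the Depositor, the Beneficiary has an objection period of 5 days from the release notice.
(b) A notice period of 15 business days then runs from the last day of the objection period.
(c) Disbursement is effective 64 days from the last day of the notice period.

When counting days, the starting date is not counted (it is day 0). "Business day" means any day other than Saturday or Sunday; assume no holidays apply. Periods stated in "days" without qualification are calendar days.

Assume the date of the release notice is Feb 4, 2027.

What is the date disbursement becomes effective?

The last day of the objection period: Feb 4, 2027 + 5 days = Feb 9, 2027.
The last day of the notice period: counting 15 business days from Tuesday, Feb 9, 2027 (Feb 10, Feb 11, Feb 12, Feb 15, …, Feb 26, Mar 1, Mar 2, skipping weekends) reaches Tuesday, Mar 2, 2027.
The date disbursement becomes effective: Mar 2, 2027 + 64 days = May 5, 2027.

May 5, 2027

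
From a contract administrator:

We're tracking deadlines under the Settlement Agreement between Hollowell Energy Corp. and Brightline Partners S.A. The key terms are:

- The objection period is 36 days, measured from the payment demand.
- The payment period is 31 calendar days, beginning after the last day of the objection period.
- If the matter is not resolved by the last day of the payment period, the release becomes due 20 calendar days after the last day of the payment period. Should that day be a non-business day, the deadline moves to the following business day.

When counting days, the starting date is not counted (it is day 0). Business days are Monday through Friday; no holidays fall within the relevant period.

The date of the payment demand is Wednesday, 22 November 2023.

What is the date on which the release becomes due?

19 February 2024

The last day of the objection period: 36 calendar days after 22 November 2023 is 28 December 2023.
The last day of the payment period: 31 calendar days after 28 December 2023 is 28 January 2024.
The date on which the release becomes due: 28 January 2024 + 20 days = 17 February 2024. That falls on a Saturday, so it rolls to the next business day, Monday, 19 February 2024.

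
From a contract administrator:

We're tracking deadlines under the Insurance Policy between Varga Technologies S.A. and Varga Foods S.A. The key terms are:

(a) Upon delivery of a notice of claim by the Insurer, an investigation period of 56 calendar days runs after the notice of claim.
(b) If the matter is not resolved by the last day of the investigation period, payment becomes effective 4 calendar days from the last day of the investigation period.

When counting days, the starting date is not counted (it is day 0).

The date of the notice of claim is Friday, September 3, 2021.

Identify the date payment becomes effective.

The last day of the investigation period: 56 calendar days after September 3, 2021 is October 29, 2021.
The date payment becomes effective: 4 calendar days after October 29, 2021 is November 2, 2021.

November 2, 2021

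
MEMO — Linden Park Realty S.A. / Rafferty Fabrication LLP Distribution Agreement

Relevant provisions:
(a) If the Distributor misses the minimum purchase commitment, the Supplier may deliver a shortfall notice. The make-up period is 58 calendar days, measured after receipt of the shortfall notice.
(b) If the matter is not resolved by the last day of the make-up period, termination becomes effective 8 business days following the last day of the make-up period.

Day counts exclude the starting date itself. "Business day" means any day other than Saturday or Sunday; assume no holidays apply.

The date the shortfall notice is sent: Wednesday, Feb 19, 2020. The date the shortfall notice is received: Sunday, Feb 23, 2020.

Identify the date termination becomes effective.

The last day of the make-up period: Feb 23, 2020 + 58 days = Apr 21, 2020.
The date termination becomes effective: 8 business days after Tuesday, Apr 21, 2020, skipping weekends — Apr 22, Apr 23, Apr 24, Apr 27, Apr 28, Apr 29, Apr 30, May 1 — lands on Friday, May 1, 2020.

May 1, 2020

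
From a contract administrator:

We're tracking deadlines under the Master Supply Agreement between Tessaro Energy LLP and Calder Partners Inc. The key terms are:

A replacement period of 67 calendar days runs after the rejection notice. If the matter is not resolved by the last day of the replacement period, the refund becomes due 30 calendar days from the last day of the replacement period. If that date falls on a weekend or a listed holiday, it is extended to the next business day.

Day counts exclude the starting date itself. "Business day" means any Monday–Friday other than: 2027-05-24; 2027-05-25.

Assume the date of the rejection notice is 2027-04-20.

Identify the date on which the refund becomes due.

The last day of the replacement period: 2027-04-20 + 67 days = 2027-06-26.
Adding 30 calendar days to 2027-06-26 gives 2027-07-26, which is the date on which the refund becomes due. 2027-07-26 is a Monday and is not a listed holiday, so no roll-forward applies.

2027-07-26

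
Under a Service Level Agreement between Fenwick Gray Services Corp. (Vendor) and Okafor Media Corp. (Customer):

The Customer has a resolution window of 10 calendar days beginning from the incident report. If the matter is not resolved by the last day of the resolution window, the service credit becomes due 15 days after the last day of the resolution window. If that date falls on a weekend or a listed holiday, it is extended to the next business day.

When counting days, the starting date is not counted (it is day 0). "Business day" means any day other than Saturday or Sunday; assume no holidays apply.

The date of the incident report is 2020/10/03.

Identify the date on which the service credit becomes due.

Adding 10 calendar days to 2020/10/03 gives 2020/10/13, which is the last day of the resolution window.
The date on which the service credit becomes due: 15 calendar days after 2020/10/13 is 2020/10/28. 2020/10/28 is a Wednesday, so no roll-forward applies.

2020/10/28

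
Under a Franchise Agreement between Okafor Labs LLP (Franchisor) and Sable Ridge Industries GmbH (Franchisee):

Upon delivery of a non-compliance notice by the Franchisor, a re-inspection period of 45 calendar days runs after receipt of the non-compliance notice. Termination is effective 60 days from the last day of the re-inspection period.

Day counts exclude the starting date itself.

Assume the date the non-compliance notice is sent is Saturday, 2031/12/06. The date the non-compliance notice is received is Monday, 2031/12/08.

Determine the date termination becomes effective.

2032/03/22

The last day of the re-inspection period: 45 calendar days after 2031/12/08 is 2032/01/22.
The date termination becomes effective: 2032/01/22 + 60 days = 2032/03/22.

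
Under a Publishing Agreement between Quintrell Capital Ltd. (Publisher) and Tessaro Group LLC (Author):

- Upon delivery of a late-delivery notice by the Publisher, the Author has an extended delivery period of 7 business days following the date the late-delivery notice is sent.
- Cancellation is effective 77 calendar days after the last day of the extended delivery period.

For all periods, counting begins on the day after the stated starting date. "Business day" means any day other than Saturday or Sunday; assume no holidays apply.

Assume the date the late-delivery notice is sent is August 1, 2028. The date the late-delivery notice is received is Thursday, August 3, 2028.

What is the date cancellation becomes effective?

From Tuesday, August 1, 2028, 7 business days (Aug 2, Aug 3, Aug 4, Aug 7, Aug 8, Aug 9, Aug 10, skipping weekends) brings us to Thursday, August 10, 2028, which is the last day of the extended delivery period.
The date cancellation becomes effective: 77 calendar days after August 10, 2028 is October 26, 2028.

October 26, 2028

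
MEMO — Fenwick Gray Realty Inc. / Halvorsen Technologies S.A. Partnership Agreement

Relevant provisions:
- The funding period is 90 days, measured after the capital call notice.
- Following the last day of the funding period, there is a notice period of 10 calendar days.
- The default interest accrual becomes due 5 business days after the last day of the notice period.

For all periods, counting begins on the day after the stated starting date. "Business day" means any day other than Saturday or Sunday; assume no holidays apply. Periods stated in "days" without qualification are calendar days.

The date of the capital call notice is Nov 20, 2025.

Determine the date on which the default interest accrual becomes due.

Mar 6, 2026

The last day of the funding period: 90 calendar days after Nov 20, 2025 is Feb 18, 2026.
Adding 10 calendar days to Feb 18, 2026 gives Feb 28, 2026, which is the last day of the notice period.
The date on which the default interest accrual becomes due: counting 5 business days from Saturday, Feb 28, 2026 (Mar 2, Mar 3, Mar 4, Mar 5, Mar 6, skipping weekends) reaches Friday, Mar 6, 2026.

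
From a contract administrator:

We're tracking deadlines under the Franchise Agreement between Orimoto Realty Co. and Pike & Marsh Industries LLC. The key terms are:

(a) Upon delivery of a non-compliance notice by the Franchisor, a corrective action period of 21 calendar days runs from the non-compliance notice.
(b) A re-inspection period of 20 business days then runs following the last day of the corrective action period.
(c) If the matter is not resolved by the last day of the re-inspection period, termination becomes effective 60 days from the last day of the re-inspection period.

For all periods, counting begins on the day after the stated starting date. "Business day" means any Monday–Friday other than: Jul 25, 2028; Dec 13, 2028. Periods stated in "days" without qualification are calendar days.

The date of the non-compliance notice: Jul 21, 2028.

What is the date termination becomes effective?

Adding 21 calendar days to Jul 21, 2028 gives Aug 11, 2028, which is the last day of the corrective action period.
The last day of the re-inspection period: counting 20 business days from Friday, Aug 11, 2028 (Aug 14, Aug 15, Aug 16, Aug 17, …, Sep 6, Sep 7, Sep 8, skipping weekends) reaches Friday, Sep 8, 2028.
The date termination becomes effective: Sep 8, 2028 + 60 days = Nov 7, 2028.

Nov 7, 2028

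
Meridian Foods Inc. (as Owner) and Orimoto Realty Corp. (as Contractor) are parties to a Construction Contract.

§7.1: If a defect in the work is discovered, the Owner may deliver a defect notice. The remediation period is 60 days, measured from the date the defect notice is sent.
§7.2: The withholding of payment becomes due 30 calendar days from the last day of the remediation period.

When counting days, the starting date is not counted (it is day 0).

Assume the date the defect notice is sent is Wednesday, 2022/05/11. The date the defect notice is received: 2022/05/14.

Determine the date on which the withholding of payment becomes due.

The last day of the remediation period: 2022/05/11 + 60 days = 2022/07/10.
Adding 30 calendar days to 2022/07/10 gives 2022/08/09, which is the date on which the withholding of payment becomes due.

2022/08/09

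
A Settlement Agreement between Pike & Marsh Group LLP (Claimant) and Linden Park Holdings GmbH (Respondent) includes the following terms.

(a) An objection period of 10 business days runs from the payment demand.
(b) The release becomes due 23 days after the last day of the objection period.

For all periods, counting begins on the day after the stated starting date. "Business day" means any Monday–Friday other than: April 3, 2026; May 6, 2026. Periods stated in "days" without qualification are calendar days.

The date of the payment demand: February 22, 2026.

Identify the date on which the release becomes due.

March 29, 2026

The last day of the objection period: counting 10 business days from Sunday, February 22, 2026 (Feb 23, Feb 24, Feb 25, Feb 26, Feb 27, Mar 2, Mar 3, Mar 4, Mar 5, Mar 6, skipping weekends) reaches Friday, March 6, 2026.
Adding 23 calendar days to March 6, 2026 gives March 29, 2026, which is the date on which the release becomes due.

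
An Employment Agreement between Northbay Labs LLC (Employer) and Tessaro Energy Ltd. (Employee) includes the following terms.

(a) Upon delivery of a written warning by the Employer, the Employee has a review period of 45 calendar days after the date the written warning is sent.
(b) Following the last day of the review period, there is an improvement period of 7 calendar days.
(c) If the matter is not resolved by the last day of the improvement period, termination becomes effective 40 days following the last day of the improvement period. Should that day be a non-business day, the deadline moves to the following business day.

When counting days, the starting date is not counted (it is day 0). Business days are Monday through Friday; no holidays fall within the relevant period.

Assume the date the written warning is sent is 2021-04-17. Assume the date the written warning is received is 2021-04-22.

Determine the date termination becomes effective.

2021-07-19

The last day of the review period: 45 calendar days after 2021-04-17 is 2021-06-01.
The last day of the improvement period: 7 calendar days after 2021-06-01 is 2021-06-08.
The date termination becomes effective: 2021-06-08 + 40 days = 2021-07-18. That falls on a Sunday, so it rolls to the next business day, Monday, 2021-07-19.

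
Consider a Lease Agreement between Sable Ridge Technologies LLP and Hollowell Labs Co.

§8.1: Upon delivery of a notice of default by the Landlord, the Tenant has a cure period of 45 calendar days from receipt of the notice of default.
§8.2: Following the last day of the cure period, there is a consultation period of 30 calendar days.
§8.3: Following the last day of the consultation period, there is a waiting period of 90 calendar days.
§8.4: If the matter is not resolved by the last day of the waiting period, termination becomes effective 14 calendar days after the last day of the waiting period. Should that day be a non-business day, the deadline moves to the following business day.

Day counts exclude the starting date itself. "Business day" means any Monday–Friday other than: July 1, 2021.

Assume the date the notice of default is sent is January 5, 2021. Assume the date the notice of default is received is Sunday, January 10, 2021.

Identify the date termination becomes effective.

July 8, 2021

The last day of the cure period: January 10, 2021 + 45 days = February 24, 2021.
The last day of the consultation period: 30 calendar days after February 24, 2021 is March 26, 2021.
Adding 90 calendar days to March 26, 2021 gives June 24, 2021, which is the last day of the waiting period.
Adding 14 calendar days to June 24, 2021 gives July 8, 2021, which is the date termination becomes effective. July 8, 2021 is a Thursday and is not a listed holiday, so no roll-forward applies.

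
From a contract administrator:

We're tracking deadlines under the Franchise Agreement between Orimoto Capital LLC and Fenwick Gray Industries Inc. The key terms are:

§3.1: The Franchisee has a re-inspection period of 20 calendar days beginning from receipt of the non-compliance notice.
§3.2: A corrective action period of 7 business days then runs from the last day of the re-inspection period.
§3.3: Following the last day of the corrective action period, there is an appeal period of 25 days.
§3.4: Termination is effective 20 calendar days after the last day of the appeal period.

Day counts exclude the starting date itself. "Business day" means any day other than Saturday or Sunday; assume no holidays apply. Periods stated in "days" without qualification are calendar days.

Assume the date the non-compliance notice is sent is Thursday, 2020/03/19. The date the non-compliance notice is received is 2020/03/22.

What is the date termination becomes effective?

Adding 20 calendar days to 2020/03/22 gives 2020/04/11, which is the last day of the re-inspection period.
The last day of the corrective action period: counting 7 business days from Saturday, 2020/04/11 (Apr 13, Apr 14, Apr 15, Apr 16, Apr 17, Apr 20, Apr 21, skipping weekends) reaches Tuesday, 2020/04/21.
Adding 25 calendar days to 2020/04/21 gives 2020/05/16, which is the last day of the appeal period.
The date termination becomes effective: 20 calendar days after 2020/05/16 is 2020/06/05.

2020/06/05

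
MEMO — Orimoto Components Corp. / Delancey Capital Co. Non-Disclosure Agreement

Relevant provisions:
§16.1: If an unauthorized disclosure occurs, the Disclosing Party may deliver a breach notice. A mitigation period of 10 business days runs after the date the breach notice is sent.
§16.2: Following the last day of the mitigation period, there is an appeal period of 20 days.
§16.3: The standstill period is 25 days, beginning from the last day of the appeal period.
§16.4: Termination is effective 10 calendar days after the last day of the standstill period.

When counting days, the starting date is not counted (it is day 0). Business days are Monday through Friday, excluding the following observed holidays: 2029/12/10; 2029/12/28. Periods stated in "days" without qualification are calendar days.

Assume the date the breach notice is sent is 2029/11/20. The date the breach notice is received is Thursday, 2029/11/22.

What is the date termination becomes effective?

2030/01/28

The last day of the mitigation period: counting 10 business days from Tuesday, 2029/11/20 (Nov 21, Nov 22, Nov 23, Nov 26, Nov 27, Nov 28, Nov 29, Nov 30, Dec 3, Dec 4, skipping weekends) reaches Tuesday, 2029/12/04.
Adding 20 calendar days to 2029/12/04 gives 2029/12/24, which is the last day of the appeal period.
The last day of the standstill period: 2029/12/24 + 25 days = 2030/01/18.
The date termination becomes effective: 2030/01/18 + 10 days = 2030/01/28.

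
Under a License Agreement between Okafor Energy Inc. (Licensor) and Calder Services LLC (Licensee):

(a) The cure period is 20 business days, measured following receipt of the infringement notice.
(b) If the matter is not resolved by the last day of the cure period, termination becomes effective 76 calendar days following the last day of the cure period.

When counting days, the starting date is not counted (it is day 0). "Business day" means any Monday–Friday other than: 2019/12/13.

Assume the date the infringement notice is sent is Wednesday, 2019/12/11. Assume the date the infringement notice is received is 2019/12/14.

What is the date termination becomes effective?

From Saturday, 2019/12/14, 20 business days (Dec 16, Dec 17, Dec 18, Dec 19, …, Jan 8, Jan 9, Jan 10, skipping weekends) brings us to Friday, 2020/01/10, which is the last day of the cure period.
Adding 76 calendar days to 2020/01/10 gives 2020/03/26, which is the date termination becomes effective.

2020/03/26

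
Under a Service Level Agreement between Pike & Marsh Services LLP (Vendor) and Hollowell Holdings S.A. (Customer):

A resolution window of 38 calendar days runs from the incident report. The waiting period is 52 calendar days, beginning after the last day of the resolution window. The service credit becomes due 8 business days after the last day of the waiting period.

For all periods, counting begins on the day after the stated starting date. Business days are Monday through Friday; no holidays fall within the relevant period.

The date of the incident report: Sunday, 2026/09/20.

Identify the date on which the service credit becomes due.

The last day of the resolution window: 2026/09/20 + 38 days = 2026/10/28.
The last day of the waiting period: 52 calendar days after 2026/10/28 is 2026/12/19.
From Saturday, 2026/12/19, 8 business days (Dec 21, Dec 22, Dec 23, Dec 24, Dec 25, Dec 28, Dec 29, Dec 30, skipping weekends) brings us to Wednesday, 2026/12/30, which is the date on which the service credit becomes due.

2026/12/30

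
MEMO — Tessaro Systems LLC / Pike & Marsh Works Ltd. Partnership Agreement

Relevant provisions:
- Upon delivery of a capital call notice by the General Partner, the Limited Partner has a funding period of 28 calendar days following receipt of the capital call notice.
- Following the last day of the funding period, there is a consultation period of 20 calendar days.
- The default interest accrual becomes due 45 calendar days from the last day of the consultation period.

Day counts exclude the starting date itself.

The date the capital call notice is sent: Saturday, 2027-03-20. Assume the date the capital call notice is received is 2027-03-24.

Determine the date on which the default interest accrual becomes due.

2027-06-25

The last day of the funding period: 2027-03-24 + 28 days = 2027-04-21.
The last day of the consultation period: 20 calendar days after 2027-04-21 is 2027-05-11.
The date on which the default interest accrual becomes due: 45 calendar days after 2027-05-11 is 2027-06-25.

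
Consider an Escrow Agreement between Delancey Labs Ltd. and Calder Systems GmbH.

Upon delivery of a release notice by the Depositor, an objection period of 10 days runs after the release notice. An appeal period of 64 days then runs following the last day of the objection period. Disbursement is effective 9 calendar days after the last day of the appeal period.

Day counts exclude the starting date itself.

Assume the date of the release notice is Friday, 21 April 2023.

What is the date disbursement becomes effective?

13 July 2023

The last day of the objection period: 10 calendar days after 21 April 2023 is 1 May 2023.
Adding 64 calendar days to 1 May 2023 gives 4 July 2023, which is the last day of the appeal period.
The date disbursement becomes effective: 4 July 2023 + 9 days = 13 July 2023.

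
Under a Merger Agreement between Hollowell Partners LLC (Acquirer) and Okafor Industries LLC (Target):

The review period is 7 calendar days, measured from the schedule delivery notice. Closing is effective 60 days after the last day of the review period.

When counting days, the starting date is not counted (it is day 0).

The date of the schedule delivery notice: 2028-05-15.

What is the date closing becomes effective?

2028-07-21

The last day of the review period: 7 calendar days after 2028-05-15 is 2028-05-22.
The date closing becomes effective: 2028-05-22 + 60 days = 2028-07-21.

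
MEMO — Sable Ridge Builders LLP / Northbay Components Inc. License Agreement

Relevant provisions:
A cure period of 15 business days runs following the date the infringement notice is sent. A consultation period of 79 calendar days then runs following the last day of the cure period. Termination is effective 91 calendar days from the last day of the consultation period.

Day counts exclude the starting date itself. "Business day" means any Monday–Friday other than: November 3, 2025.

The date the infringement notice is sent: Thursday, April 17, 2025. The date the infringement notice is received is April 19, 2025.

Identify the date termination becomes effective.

The last day of the cure period: counting 15 business days from Thursday, April 17, 2025 (Apr 18, Apr 21, Apr 22, Apr 23, …, May 6, May 7, May 8, skipping weekends) reaches Thursday, May 8, 2025.
The last day of the consultation period: May 8, 2025 + 79 days = July 26, 2025.
The date termination becomes effective: 91 calendar days after July 26, 2025 is October 25, 2025.

October 25, 2025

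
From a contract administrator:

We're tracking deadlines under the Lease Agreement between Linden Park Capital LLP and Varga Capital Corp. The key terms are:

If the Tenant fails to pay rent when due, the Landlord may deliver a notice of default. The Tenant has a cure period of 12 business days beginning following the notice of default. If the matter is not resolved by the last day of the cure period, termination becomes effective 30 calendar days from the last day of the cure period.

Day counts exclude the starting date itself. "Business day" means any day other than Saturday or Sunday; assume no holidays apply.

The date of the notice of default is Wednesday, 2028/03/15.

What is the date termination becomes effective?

2028/04/30

The last day of the cure period: counting 12 business days from Wednesday, 2028/03/15 (Mar 16, Mar 17, Mar 20, Mar 21, …, Mar 29, Mar 30, Mar 31, skipping weekends) reaches Friday, 2028/03/31.
Adding 30 calendar days to 2028/03/31 gives 2028/04/30, which is the date termination becomes effective.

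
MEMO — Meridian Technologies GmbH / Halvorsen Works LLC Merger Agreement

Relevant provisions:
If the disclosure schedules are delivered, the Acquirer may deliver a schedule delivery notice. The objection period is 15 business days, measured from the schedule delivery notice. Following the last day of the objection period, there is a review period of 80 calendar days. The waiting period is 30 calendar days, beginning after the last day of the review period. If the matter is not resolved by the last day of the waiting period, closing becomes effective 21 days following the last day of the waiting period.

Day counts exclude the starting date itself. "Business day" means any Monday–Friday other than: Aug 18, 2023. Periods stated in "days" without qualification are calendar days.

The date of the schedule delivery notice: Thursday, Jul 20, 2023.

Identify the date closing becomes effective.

From Thursday, Jul 20, 2023, 15 business days (Jul 21, Jul 24, Jul 25, Jul 26, …, Aug 8, Aug 9, Aug 10, skipping weekends) brings us to Thursday, Aug 10, 2023, which is the last day of the objection period.
Adding 80 calendar days to Aug 10, 2023 gives Oct 29, 2023, which is the last day of the review period.
The last day of the waiting period: Oct 29, 2023 + 30 days = Nov 28, 2023.
Adding 21 calendar days to Nov 28, 2023 gives Dec 19, 2023, which is the date closing becomes effective.

Dec 19, 2023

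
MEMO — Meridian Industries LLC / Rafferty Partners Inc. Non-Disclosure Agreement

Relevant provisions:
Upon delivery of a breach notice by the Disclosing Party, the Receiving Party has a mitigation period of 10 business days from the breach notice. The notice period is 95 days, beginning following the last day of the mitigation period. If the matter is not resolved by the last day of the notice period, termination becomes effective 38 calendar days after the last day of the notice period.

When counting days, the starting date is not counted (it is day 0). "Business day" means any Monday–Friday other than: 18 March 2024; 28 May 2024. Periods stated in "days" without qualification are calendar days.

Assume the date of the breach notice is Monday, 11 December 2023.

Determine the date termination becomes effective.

6 May 2024

The last day of the mitigation period: counting 10 business days from Monday, 11 December 2023 (Dec 12, Dec 13, Dec 14, Dec 15, Dec 18, Dec 19, Dec 20, Dec 21, Dec 22, Dec 25, skipping weekends) reaches Monday, 25 December 2023.
The last day of the notice period: 25 December 2023 + 95 days = 29 March 2024.
The date termination becomes effective: 29 March 2024 + 38 days = 6 May 2024.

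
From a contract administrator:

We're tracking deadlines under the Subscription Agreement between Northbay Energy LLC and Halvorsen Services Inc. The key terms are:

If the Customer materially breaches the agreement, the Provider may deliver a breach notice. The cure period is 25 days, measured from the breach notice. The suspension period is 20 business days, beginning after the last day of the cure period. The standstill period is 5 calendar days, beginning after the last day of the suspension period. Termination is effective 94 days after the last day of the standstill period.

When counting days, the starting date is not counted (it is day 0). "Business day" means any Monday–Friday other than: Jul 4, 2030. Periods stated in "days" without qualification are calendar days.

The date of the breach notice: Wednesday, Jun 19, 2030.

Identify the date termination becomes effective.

The last day of the cure period: 25 calendar days after Jun 19, 2030 is Jul 14, 2030.
From Sunday, Jul 14, 2030, 20 business days (Jul 15, Jul 16, Jul 17, Jul 18, …, Aug 7, Aug 8, Aug 9, skipping weekends) brings us to Friday, Aug 9, 2030, which is the last day of the suspension period.
Adding 5 calendar days to Aug 9, 2030 gives Aug 14, 2030, which is the last day of the standstill period.
The date termination becomes effective: Aug 14, 2030 + 94 days = Nov 16, 2030.

Nov 16, 2030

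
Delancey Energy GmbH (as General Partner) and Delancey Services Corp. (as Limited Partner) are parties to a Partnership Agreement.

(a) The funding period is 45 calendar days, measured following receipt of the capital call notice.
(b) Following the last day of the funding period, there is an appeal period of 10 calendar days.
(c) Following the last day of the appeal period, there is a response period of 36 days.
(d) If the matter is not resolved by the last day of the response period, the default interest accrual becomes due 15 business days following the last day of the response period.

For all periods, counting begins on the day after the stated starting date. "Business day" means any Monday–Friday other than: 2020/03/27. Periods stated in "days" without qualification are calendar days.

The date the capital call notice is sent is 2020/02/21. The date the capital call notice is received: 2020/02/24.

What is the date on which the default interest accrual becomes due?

2020/06/15

Adding 45 calendar days to 2020/02/24 gives 2020/04/09, which is the last day of the funding period.
Adding 10 calendar days to 2020/04/09 gives 2020/04/19, which is the last day of the appeal period.
Adding 36 calendar days to 2020/04/19 gives 2020/05/25, which is the last day of the response period.
The date on which the default interest accrual becomes due: counting 15 business days from Monday, 2020/05/25 (May 26, May 27, May 28, May 29, …, Jun 11, Jun 12, Jun 15, skipping weekends) reaches Monday, 2020/06/15.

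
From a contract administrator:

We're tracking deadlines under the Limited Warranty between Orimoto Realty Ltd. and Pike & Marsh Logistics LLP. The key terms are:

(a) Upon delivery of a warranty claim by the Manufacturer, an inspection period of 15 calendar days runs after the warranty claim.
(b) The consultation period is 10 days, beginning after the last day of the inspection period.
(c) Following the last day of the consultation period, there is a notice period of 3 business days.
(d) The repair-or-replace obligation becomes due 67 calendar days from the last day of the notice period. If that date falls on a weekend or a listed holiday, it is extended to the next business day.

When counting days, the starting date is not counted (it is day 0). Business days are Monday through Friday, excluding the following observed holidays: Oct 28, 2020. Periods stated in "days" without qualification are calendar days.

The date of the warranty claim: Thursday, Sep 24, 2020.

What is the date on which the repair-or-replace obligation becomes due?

Dec 28, 2020

The last day of the inspection period: 15 calendar days after Sep 24, 2020 is Oct 9, 2020.
The last day of the consultation period: Oct 9, 2020 + 10 days = Oct 19, 2020.
The last day of the notice period: counting 3 business days from Monday, Oct 19, 2020 (Oct 20, Oct 21, Oct 22, skipping weekends) reaches Thursday, Oct 22, 2020.
The date on which the repair-or-replace obligation becomes due: 67 calendar days after Oct 22, 2020 is Dec 28, 2020. Dec 28, 2020 is a Monday and is not a listed holiday, so no roll-forward applies.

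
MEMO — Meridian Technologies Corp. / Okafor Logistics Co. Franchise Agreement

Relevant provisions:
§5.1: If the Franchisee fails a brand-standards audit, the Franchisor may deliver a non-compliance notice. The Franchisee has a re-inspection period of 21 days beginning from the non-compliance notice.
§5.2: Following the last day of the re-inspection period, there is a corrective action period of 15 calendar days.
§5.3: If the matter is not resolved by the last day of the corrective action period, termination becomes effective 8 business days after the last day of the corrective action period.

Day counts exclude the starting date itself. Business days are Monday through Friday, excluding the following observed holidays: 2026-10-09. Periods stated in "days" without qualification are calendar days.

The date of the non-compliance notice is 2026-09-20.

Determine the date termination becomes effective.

The last day of the re-inspection period: 2026-09-20 + 21 days = 2026-10-11.
Adding 15 calendar days to 2026-10-11 gives 2026-10-26, which is the last day of the corrective action period.
The date termination becomes effective: counting 8 business days from Monday, 2026-10-26 (Oct 27, Oct 28, Oct 29, Oct 30, Nov 2, Nov 3, Nov 4, Nov 5, skipping weekends) reaches Thursday, 2026-11-05.

2026-11-05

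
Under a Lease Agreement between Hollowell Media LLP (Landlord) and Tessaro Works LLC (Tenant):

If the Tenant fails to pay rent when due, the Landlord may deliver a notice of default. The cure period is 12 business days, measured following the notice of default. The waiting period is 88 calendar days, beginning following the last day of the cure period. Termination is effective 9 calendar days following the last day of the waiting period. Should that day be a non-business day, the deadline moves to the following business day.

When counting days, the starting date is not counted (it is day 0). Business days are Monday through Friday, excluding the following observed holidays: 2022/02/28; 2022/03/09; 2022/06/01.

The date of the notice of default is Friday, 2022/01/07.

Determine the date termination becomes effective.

2022/05/02

The last day of the cure period: counting 12 business days from Friday, 2022/01/07 (Jan 10, Jan 11, Jan 12, Jan 13, …, Jan 21, Jan 24, Jan 25, skipping weekends) reaches Tuesday, 2022/01/25.
Adding 88 calendar days to 2022/01/25 gives 2022/04/23, which is the last day of the waiting period.
Adding 9 calendar days to 2022/04/23 gives 2022/05/02, which is the date termination becomes effective. 2022/05/02 is a Monday and is not a listed holiday, so no roll-forward applies.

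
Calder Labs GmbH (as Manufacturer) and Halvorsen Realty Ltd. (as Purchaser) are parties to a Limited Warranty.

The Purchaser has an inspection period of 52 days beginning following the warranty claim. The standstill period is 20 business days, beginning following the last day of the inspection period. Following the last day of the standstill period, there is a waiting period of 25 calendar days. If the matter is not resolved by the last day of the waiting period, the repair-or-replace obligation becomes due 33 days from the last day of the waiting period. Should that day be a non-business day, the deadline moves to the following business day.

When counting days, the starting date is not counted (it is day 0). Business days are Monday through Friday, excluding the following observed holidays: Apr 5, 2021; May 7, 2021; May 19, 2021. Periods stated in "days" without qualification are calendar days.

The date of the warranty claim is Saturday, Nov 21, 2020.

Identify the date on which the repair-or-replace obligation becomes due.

Adding 52 calendar days to Nov 21, 2020 gives Jan 12, 2021, which is the last day of the inspection period.
The last day of the standstill period: 20 business days after Tuesday, Jan 12, 2021, skipping weekends — Jan 13, Jan 14, Jan 15, Jan 18, …, Feb 5, Feb 8, Feb 9 — lands on Tuesday, Feb 9, 2021.
The last day of the waiting period: 25 calendar days after Feb 9, 2021 is Mar 6, 2021.
The date on which the repair-or-replace obligation becomes due: 33 calendar days after Mar 6, 2021 is Apr 8, 2021. Apr 8, 2021 is a Thursday and is not a listed holiday, so no roll-forward applies.

Apr 8, 2021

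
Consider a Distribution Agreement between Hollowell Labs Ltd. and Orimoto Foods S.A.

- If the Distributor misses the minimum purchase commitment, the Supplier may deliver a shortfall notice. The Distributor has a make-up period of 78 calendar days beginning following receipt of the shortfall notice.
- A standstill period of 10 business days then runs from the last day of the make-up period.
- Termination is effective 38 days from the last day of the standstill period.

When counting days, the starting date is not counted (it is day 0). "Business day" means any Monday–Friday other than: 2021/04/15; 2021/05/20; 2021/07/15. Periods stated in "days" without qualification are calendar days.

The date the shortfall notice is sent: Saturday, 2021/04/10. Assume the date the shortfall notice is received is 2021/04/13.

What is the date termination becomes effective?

2021/08/21

The last day of the make-up period: 2021/04/13 + 78 days = 2021/06/30.
The last day of the standstill period: counting 10 business days from Wednesday, 2021/06/30 (Jul 1, Jul 2, Jul 5, Jul 6, Jul 7, Jul 8, Jul 9, Jul 12, Jul 13, Jul 14, skipping weekends) reaches Wednesday, 2021/07/14.
Adding 38 calendar days to 2021/07/14 gives 2021/08/21, which is the date termination becomes effective.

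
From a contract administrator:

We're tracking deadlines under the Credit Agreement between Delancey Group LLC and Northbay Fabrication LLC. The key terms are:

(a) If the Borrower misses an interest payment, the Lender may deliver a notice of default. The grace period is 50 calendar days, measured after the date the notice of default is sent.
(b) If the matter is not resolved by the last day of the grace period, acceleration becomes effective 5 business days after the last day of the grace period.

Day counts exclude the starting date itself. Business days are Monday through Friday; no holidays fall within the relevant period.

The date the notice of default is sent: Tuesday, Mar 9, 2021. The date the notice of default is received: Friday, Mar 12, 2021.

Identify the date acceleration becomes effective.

The last day of the grace period: 50 calendar days after Mar 9, 2021 is Apr 28, 2021.
The date acceleration becomes effective: 5 business days after Wednesday, Apr 28, 2021, skipping weekends — Apr 29, Apr 30, May 3, May 4, May 5 — lands on Wednesday, May 5, 2021.

May 5, 2021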